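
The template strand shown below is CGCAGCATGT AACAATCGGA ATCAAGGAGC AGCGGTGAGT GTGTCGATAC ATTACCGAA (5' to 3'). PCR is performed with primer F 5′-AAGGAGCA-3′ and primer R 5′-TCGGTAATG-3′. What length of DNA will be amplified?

35 bp

Forward primer AAGGAGCA is found on the top strand at positions 24–31.
Reverse complement of the reverse primer: CATTACCGA. This occurs on the top strand at positions 50–58.
The product runs from position 24 to position 58, so its length is 58 − 24 + 1 = 35 bp.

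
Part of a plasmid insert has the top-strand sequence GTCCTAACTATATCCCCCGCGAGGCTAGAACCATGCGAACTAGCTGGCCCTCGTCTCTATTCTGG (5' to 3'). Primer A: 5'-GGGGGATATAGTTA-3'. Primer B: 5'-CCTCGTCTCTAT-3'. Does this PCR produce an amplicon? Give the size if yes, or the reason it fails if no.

Primer A (GGGGGATATAGTTA) has reverse complement TAACTATATCCCCC, which matches the top strand at positions 5–18; primer A anneals to the top strand there with its 3' end pointing upstream toward position 5.
Primer B (CCTCGTCTCTAT) matches the top strand directly at positions 49–60; it anneals to the bottom strand with its 3' end pointing downstream toward position 60.
The 3' ends diverge (primer A extends toward position 1, primer B toward position 65), so the primers never converge on a shared product.

No product — the primers' 3' ends point away from each other.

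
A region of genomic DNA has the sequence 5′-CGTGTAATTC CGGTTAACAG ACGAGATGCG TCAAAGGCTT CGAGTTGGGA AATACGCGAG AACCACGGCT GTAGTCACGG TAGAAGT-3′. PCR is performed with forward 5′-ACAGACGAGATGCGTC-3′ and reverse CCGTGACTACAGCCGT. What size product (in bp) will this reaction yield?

Scanning the template, ACAGACGAGATGCGTC occurs at positions 17–32; this primer anneals to the bottom strand there with its 3' end pointing downstream.
Taking the reverse complement of CCGTGACTACAGCCGT gives ACGGCTGTAGTCACGG, found at positions 65–80 on the template; the primer anneals here to the top strand with its 3' end pointing upstream.
The product runs from position 17 to position 80, so its length is 80 − 17 + 1 = 64 bp.

64 bp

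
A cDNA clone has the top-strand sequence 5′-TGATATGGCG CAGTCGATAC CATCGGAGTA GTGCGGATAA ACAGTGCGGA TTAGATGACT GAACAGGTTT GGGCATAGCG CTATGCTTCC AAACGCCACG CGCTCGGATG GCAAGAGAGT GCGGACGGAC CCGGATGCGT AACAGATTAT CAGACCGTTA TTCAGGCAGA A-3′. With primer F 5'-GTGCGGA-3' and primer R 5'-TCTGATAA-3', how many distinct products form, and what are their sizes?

The forward primer GTGCGGA matches the top strand at positions 31–37, 44–50, 119–125.
The reverse primer's reverse complement is TTATCAGA, matching at positions 147–154.
Each forward site pairs with the reverse site to give a product ending at position 154: sizes 124, 111, 36 bp.

Three products: 124 bp, 111 bp, 36 bp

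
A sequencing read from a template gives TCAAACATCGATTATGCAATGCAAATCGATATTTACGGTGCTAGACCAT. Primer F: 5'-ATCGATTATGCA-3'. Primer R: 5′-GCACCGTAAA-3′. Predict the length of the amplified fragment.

35 bp

Scanning the template, ATCGATTATGCA occurs at positions 7–18; this primer anneals to the bottom strand there with its 3' end pointing downstream.
Taking the reverse complement of GCACCGTAAA gives TTTACGGTGC, found at positions 32–41 on the template; the primer anneals here to the top strand with its 3' end pointing upstream.
Amplicon spans positions 7–41: 35 bp.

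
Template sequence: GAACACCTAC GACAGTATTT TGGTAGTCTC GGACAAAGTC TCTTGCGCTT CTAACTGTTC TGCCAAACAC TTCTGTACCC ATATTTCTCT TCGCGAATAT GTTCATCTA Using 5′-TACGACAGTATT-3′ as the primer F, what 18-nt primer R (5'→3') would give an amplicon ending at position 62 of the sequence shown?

5'-CAGAACAGTTAGAAGCGC-3'

The forward primer binds at positions 8–19; the product's 3' end on the top strand is position 62.
The reverse primer anneals to the top strand over positions 45–62, i.e. to GCGCTTCTAACTGTTCTG.
Its sequence written 5'→3' is the reverse complement: CAGAACAGTTAGAAGCGC.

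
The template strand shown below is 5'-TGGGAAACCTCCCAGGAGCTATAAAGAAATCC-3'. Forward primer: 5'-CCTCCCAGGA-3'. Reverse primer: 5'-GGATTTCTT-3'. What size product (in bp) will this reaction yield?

25 bp

Forward primer CCTCCCAGGA is found on the top strand at positions 8–17.
Taking the reverse complement of GGATTTCTT gives AAGAAATCC, found at positions 24–32 on the template; the primer anneals here to the top strand with its 3' end pointing upstream.
The product runs from position 8 to position 32, so its length is 32 − 8 + 1 = 25 bp.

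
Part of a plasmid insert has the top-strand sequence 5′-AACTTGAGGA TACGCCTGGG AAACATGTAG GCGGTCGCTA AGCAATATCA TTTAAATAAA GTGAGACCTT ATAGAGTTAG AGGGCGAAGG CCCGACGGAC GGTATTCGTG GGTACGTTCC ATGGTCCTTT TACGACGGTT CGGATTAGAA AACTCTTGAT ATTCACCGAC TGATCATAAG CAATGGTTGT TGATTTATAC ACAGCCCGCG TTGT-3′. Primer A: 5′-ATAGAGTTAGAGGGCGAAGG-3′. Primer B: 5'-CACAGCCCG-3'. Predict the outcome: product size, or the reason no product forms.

Primer A (ATAGAGTTAGAGGGCGAAGG) matches the top strand at positions 71–90 (3' end points downstream).
Primer B (CACAGCCCG) also matches the top strand directly, at positions 200–208 — its reverse complement CGGGCTGTG is not present.
Both primers anneal to the bottom strand with 3' ends pointing the same way, so neither can prime synthesis back toward the other.

No product — both primers anneal to the same strand and extend in the same direction.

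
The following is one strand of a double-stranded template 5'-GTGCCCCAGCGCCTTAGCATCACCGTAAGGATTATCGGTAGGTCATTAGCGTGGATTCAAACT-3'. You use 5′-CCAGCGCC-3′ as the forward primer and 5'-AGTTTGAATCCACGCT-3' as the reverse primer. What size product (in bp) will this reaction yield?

58 bp

The forward primer matches the template at positions 6–13.
Taking the reverse complement of AGTTTGAATCCACGCT gives AGCGTGGATTCAAACT, found at positions 48–63 on the template; the primer anneals here to the top strand with its 3' end pointing upstream.
The product runs from position 6 to position 63, so its length is 63 − 6 + 1 = 58 bp.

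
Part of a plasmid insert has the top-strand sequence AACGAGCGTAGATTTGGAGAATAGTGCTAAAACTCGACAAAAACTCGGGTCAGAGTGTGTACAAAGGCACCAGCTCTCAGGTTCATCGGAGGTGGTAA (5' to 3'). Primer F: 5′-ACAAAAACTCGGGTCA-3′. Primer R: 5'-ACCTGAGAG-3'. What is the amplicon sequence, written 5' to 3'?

Forward primer ACAAAAACTCGGGTCA is found on the top strand at positions 37–52.
Reverse complement of the reverse primer: CTCTCAGGT. This occurs on the top strand at positions 74–82.
The product is the template from position 37 through 82 (46 bp).

5'-ACAAAAACTCGGGTCAGAGTGTGTACAAAGGCACCAGCTCTCAGGT-3'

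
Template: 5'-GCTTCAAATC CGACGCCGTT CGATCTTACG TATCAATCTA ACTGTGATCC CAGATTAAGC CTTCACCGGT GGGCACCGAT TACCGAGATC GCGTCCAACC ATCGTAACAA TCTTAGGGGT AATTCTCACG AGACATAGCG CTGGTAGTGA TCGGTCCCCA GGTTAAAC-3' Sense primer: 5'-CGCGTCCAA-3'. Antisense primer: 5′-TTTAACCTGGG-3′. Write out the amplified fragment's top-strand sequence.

The forward primer matches the template at positions 90–98.
Reverse complement of the reverse primer: CCCAGGTTAAA. This occurs on the top strand at positions 157–167.
The product is the template from position 90 through 167 (78 bp).

5'-CGCGTCCAACCATCGTAACAATCTTAGGGGTAATTCTCACGAGACATAGCGCTGGTAGTGATCGGTCCCCAGGTTAAA-3'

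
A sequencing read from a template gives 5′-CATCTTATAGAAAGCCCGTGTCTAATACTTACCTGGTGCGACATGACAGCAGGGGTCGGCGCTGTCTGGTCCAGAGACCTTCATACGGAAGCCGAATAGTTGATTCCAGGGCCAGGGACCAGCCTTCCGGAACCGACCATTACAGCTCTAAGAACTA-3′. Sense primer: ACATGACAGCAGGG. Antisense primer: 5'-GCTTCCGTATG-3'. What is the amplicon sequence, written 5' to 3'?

Scanning the template, ACATGACAGCAGGG occurs at positions 41–54; this primer anneals to the bottom strand there with its 3' end pointing downstream.
Taking the reverse complement of GCTTCCGTATG gives CATACGGAAGC, found at positions 82–92 on the template; the primer anneals here to the top strand with its 3' end pointing upstream.
The product is the template from position 41 through 92 (52 bp).

5'-ACATGACAGCAGGGGTCGGCGCTGTCTGGTCCAGAGACCTTCATACGGAAGC-3'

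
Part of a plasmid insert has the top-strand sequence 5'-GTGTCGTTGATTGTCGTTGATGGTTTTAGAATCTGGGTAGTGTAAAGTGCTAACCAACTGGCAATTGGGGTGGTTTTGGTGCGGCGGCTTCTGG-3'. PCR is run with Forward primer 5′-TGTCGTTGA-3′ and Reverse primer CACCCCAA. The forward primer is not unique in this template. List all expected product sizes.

71 bp, 61 bp

The forward primer TGTCGTTGA matches the top strand at positions 2–10, 12–20.
The reverse primer's reverse complement is TTGGGGTG, matching at positions 65–72.
Each forward site pairs with the reverse site to give a product ending at position 72: sizes 71, 61 bp.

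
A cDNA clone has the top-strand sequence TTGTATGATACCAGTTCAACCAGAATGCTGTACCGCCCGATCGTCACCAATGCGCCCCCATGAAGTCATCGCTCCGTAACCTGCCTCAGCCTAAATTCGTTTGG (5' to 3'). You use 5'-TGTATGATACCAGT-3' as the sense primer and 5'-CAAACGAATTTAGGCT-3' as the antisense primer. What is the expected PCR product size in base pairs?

The forward primer matches the template at positions 2–15.
The reverse primer's reverse complement is AGCCTAAATTCGTTTG, which matches the template at positions 88–103.
Amplicon spans positions 2–103: 102 bp.

102 bp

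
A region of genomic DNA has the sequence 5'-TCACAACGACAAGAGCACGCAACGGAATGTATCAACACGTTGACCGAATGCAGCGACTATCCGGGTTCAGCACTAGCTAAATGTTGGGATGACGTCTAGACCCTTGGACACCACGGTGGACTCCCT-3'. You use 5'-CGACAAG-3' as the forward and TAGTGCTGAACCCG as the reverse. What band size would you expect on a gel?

Forward primer CGACAAG is found on the top strand at positions 7–13.
Taking the reverse complement of TAGTGCTGAACCCG gives CGGGTTCAGCACTA, found at positions 62–75 on the template; the primer anneals here to the top strand with its 3' end pointing upstream.
Amplicon spans positions 7–75: 69 bp.

69 bp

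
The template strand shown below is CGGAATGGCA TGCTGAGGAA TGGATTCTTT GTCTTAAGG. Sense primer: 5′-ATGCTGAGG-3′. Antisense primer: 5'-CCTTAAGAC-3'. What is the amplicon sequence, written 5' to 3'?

5'-ATGCTGAGGAATGGATTCTTTGTCTTAAGG-3'

The forward primer matches the template at positions 10–18.
The reverse primer's reverse complement is GTCTTAAGG, which matches the template at positions 31–39.
The product is the template from position 10 through 39 (30 bp).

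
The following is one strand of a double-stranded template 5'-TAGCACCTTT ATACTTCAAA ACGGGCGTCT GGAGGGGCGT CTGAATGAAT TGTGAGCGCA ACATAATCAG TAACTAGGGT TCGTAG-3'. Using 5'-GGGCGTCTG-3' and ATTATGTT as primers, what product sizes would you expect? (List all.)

45 bp, 33 bp

The forward primer GGGCGTCTG matches the top strand at positions 23–31, 35–43.
The reverse primer's reverse complement is AACATAAT, matching at positions 60–67.
Each forward site pairs with the reverse site to give a product ending at position 67: sizes 45, 33 bp.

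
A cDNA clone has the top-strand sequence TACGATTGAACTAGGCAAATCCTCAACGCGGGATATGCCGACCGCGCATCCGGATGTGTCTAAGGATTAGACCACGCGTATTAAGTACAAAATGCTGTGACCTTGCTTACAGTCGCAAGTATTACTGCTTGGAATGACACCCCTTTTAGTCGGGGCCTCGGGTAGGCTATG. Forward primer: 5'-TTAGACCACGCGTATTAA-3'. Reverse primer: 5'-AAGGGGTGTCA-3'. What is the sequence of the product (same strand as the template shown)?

Forward primer TTAGACCACGCGTATTAA is found on the top strand at positions 67–84.
The reverse primer's reverse complement is TGACACCCCTT, which matches the template at positions 135–145.
The product is the template from position 67 through 145 (79 bp).

5'-TTAGACCACGCGTATTAAGTACAAAATGCTGTGACCTTGCTTACAGTCGCAAGTATTACTGCTTGGAATGACACCCCTT-3'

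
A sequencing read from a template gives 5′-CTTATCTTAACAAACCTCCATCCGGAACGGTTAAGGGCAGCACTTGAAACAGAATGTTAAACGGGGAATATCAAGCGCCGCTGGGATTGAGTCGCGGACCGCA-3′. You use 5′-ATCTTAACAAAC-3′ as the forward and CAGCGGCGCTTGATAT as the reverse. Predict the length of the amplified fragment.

Scanning the template, ATCTTAACAAAC occurs at positions 4–15; this primer anneals to the bottom strand there with its 3' end pointing downstream.
Taking the reverse complement of CAGCGGCGCTTGATAT gives ATATCAAGCGCCGCTG, found at positions 68–83 on the template; the primer anneals here to the top strand with its 3' end pointing upstream.
The product runs from position 4 to position 83, so its length is 83 − 4 + 1 = 80 bp.

80 bp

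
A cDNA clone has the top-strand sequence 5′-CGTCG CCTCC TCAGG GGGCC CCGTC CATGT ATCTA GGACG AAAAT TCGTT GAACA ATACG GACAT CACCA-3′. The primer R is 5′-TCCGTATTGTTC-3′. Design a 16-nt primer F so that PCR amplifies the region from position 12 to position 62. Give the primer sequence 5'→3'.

5'-CAGGGGGCCCCGTCCA-3'

The reverse primer's reverse complement GAACAATACGGA matches the template at positions 51–62; the product starts at position 12.
The forward primer is identical to the top strand over positions 12–27: CAGGGGGCCCCGTCCA.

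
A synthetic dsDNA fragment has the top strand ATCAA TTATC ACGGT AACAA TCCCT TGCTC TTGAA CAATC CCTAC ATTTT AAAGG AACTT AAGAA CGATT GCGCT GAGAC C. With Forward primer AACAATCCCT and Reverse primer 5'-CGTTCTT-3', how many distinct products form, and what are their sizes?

The forward primer AACAATCCCT matches the top strand at positions 16–25, 34–43.
The reverse primer's reverse complement is AAGAACG, matching at positions 61–67.
Each forward site pairs with the reverse site to give a product ending at position 67: sizes 52, 34 bp.

Two products: 52 bp, 34 bp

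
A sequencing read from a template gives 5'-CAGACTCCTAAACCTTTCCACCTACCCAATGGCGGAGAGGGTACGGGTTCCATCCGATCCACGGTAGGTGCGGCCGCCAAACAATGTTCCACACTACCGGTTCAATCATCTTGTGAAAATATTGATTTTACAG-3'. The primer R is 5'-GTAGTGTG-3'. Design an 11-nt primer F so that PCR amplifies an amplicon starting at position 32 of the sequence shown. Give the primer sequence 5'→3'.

The reverse primer's reverse complement CACACTAC matches the template at positions 90–97; the product starts at position 32.
The forward primer is identical to the top strand over positions 32–42: GCGGAGAGGGT.

5'-GCGGAGAGGGT-3'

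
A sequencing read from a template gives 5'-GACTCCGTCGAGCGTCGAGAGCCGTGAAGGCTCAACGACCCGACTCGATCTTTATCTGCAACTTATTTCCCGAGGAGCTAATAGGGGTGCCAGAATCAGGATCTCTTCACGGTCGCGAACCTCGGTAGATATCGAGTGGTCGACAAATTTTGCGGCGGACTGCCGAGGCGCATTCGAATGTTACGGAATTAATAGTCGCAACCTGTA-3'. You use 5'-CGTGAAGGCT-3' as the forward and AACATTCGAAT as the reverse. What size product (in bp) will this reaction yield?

160 bp

Forward primer CGTGAAGGCT is found on the top strand at positions 23–32.
Reverse complement of the reverse primer: ATTCGAATGTT. This occurs on the top strand at positions 172–182.
Amplicon spans positions 23–182: 160 bp.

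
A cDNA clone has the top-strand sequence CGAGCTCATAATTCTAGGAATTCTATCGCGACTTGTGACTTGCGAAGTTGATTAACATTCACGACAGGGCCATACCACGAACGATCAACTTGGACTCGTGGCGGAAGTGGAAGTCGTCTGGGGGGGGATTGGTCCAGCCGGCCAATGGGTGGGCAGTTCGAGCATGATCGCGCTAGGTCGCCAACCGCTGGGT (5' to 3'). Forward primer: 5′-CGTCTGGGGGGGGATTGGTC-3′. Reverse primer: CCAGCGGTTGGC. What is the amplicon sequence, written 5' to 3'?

Forward primer CGTCTGGGGGGGGATTGGTC is found on the top strand at positions 115–134.
The reverse primer's reverse complement is GCCAACCGCTGG, which matches the template at positions 180–191.
The product is the template from position 115 through 191 (77 bp).

5'-CGTCTGGGGGGGGATTGGTCCAGCCGGCCAATGGGTGGGCAGTTCGAGCATGATCGCGCTAGGTCGCCAACCGCTGG-3'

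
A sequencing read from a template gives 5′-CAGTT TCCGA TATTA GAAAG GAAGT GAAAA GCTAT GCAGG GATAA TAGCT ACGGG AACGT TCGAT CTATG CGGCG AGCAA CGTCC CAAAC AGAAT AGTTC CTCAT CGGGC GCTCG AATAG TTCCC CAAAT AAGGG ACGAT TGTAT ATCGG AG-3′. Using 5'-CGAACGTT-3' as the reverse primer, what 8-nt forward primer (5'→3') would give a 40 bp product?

5'-GTGAAAAG-3'

The reverse primer's reverse complement AACGTTCG matches the template at positions 56–63, so the product ends at position 63.
A 40 bp product then starts at position 63 − 40 + 1 = 24.
The forward primer is identical to the top strand there: GTGAAAAG.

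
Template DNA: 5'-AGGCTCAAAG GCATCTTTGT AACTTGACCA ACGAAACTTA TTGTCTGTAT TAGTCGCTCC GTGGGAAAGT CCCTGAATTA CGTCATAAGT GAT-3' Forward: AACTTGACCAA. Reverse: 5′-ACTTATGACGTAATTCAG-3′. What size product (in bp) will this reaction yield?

70 bp

Forward primer AACTTGACCAA is found on the top strand at positions 21–31.
The reverse primer's reverse complement is CTGAATTACGTCATAAGT, which matches the template at positions 73–90.
The product runs from position 21 to position 90, so its length is 90 − 21 + 1 = 70 bp.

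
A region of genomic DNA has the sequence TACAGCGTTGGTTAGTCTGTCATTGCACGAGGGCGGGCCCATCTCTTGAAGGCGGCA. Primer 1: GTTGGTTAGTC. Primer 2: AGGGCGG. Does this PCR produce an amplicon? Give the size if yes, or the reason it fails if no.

Primer 1 (GTTGGTTAGTC) matches the top strand at positions 7–17 (3' end points downstream).
Primer 2 (AGGGCGG) also matches the top strand directly, at positions 30–36 — its reverse complement CCGCCCT is not present.
Both primers anneal to the bottom strand with 3' ends pointing the same way, so neither can prime synthesis back toward the other.

No product — both primers anneal to the same strand and extend in the same direction.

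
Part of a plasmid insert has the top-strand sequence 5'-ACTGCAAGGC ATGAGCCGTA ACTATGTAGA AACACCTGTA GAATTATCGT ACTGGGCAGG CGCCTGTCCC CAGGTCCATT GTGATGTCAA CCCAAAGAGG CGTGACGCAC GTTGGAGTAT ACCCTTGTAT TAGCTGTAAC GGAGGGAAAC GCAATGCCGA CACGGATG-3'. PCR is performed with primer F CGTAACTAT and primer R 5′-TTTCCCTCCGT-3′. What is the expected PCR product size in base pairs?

Scanning the template, CGTAACTAT occurs at positions 17–25; this primer anneals to the bottom strand there with its 3' end pointing downstream.
Taking the reverse complement of TTTCCCTCCGT gives ACGGAGGGAAA, found at positions 139–149 on the template; the primer anneals here to the top strand with its 3' end pointing upstream.
Amplicon spans positions 17–149: 133 bp.

133 bp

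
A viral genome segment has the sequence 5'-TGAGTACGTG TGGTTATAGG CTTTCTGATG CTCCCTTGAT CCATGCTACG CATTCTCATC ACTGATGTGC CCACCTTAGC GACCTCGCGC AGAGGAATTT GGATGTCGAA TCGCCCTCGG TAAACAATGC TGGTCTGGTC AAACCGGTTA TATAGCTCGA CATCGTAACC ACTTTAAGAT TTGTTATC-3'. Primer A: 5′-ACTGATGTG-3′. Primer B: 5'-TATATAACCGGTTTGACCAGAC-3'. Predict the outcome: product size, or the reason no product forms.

Primer A (ACTGATGTG) matches the top strand at positions 61–69; it acts as a forward primer.
Primer B's reverse complement is GTCTGGTCAAACCGGTTATATA, matching the top strand at positions 133–154; it acts as a reverse primer.
The 3' ends face each other across positions 61–154, giving a 94 bp product.

Yes — a 94 bp product.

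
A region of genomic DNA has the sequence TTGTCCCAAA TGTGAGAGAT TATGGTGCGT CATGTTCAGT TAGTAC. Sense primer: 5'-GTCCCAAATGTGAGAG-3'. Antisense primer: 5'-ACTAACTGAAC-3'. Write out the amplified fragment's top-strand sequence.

The forward primer matches the template at positions 3–18.
Taking the reverse complement of ACTAACTGAAC gives GTTCAGTTAGT, found at positions 34–44 on the template; the primer anneals here to the top strand with its 3' end pointing upstream.
The product is the template from position 3 through 44 (42 bp).

5'-GTCCCAAATGTGAGAGATTATGGTGCGTCATGTTCAGTTAGT-3'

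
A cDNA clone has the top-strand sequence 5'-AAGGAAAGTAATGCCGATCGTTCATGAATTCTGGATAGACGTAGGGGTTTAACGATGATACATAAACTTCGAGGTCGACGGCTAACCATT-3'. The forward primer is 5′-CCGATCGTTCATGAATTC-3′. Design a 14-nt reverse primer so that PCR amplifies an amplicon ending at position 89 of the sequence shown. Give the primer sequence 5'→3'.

5'-ATGGTTAGCCGTCG-3'

The forward primer binds at positions 14–31; the product's 3' end on the top strand is position 89.
The reverse primer anneals to the top strand over positions 76–89, i.e. to CGACGGCTAACCAT.
Its sequence written 5'→3' is the reverse complement: ATGGTTAGCCGTCG.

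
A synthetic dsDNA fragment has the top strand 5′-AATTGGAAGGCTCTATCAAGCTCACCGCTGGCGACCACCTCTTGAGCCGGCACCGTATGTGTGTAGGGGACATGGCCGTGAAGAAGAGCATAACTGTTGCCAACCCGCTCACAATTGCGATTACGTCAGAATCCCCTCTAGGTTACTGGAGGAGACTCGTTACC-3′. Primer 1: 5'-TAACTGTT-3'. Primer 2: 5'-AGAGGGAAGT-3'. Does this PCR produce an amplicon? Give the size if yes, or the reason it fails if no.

No product — primer 2 has no binding site in the template.

Primer 2 (AGAGGGAAGT) does not match the top strand, and its reverse complement ACTTCCCTCT does not match either.
With no annealing site for primer 2, no amplification occurs.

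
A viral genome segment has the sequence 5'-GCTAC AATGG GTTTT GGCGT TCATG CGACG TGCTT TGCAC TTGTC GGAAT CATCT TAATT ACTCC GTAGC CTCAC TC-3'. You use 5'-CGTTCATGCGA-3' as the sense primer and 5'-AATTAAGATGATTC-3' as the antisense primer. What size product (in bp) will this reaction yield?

43 bp

Forward primer CGTTCATGCGA is found on the top strand at positions 18–28.
Reverse complement of the reverse primer: GAATCATCTTAATT. This occurs on the top strand at positions 47–60.
Amplicon spans positions 18–60: 43 bp.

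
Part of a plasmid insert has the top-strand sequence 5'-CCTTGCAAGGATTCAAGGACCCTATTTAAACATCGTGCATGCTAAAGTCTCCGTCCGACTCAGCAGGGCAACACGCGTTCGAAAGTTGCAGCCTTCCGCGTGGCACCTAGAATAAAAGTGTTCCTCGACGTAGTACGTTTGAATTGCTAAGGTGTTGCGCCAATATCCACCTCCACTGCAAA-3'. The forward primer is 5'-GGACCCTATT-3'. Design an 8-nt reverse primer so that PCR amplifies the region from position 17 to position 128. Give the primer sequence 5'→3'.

5'-TCGAGGAA-3'

The product's 3' end on the top strand is position 128.
The reverse primer anneals to the top strand over positions 121–128, i.e. to TTCCTCGA.
Its sequence written 5'→3' is the reverse complement: TCGAGGAA.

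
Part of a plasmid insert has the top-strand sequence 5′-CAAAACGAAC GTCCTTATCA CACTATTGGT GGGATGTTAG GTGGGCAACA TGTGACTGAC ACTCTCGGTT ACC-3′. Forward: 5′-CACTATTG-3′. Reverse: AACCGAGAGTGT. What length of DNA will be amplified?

Forward primer CACTATTG is found on the top strand at positions 21–28.
Reverse complement of the reverse primer: ACACTCTCGGTT. This occurs on the top strand at positions 59–70.
Amplicon spans positions 21–70: 50 bp.

50 bp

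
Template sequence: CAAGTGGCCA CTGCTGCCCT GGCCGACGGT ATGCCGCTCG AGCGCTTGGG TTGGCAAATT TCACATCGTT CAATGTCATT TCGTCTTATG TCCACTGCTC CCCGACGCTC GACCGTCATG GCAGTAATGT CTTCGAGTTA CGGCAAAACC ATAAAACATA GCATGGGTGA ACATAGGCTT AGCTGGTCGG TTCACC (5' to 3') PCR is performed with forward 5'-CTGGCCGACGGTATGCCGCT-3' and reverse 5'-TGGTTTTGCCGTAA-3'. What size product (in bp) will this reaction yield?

Scanning the template, CTGGCCGACGGTATGCCGCT occurs at positions 19–38; this primer anneals to the bottom strand there with its 3' end pointing downstream.
Reverse complement of the reverse primer: TTACGGCAAAACCA. This occurs on the top strand at positions 138–151.
Product length = (reverse-primer end) − (forward-primer start) + 1 = 151 − 19 + 1 = 133 bp.

133 bp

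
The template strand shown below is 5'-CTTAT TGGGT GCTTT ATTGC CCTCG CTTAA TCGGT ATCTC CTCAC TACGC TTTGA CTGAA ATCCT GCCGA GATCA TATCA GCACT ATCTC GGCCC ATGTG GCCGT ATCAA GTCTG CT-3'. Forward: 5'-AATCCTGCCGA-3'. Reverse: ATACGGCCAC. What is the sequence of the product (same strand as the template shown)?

5'-AATCCTGCCGAGATCATATCAGCACTATCTCGGCCCATGTGGCCGTAT-3'

Forward primer AATCCTGCCGA is found on the top strand at positions 60–70.
The reverse primer's reverse complement is GTGGCCGTAT, which matches the template at positions 98–107.
The product is the template from position 60 through 107 (48 bp).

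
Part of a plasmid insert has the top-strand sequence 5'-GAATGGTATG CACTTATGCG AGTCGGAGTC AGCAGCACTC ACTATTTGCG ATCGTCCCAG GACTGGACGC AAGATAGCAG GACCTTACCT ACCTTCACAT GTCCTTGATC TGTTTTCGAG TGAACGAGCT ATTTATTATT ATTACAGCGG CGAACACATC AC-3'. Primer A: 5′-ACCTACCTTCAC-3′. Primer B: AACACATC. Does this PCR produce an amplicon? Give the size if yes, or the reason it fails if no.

Primer A (ACCTACCTTCAC) matches the top strand at positions 87–98 (3' end points downstream).
Primer B (AACACATC) also matches the top strand directly, at positions 153–160 — its reverse complement GATGTGTT is not present.
Both primers anneal to the bottom strand with 3' ends pointing the same way, so neither can prime synthesis back toward the other.

No product — both primers anneal to the same strand and extend in the same direction.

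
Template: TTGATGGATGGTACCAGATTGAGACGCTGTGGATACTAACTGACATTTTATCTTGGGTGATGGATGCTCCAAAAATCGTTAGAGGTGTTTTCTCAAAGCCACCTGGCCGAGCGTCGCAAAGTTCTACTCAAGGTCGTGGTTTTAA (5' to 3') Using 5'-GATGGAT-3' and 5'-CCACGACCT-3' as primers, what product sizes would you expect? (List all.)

The forward primer GATGGAT matches the top strand at positions 3–9, 59–65.
The reverse primer's reverse complement is AGGTCGTGG, matching at positions 131–139.
Each forward site pairs with the reverse site to give a product ending at position 139: sizes 137, 81 bp.

137 bp, 81 bp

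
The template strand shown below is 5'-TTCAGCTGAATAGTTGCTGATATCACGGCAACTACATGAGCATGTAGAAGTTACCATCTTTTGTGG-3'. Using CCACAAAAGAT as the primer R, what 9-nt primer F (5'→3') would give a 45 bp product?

The reverse primer's reverse complement ATCTTTTGTGG matches the template at positions 56–66, so the product ends at position 66.
A 45 bp product then starts at position 66 − 45 + 1 = 22.
The forward primer is identical to the top strand there: ATCACGGCA.

5'-ATCACGGCA-3'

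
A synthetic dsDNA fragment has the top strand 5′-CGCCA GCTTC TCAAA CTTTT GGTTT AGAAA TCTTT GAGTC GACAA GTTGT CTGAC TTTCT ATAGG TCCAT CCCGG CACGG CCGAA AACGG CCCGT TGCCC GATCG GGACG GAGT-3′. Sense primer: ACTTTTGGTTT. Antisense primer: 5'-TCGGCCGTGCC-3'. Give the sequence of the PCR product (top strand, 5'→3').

Scanning the template, ACTTTTGGTTT occurs at positions 15–25; this primer anneals to the bottom strand there with its 3' end pointing downstream.
Reverse complement of the reverse primer: GGCACGGCCGA. This occurs on the top strand at positions 74–84.
The product is the template from position 15 through 84 (70 bp).

5'-ACTTTTGGTTTAGAAATCTTTGAGTCGACAAGTTGTCTGACTTTCTATAGGTCCATCCCGGCACGGCCGA-3'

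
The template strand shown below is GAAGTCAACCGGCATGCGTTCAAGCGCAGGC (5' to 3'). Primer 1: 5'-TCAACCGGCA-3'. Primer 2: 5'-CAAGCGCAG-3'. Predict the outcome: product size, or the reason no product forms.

No product — both primers anneal to the same strand and extend in the same direction.

Primer 1 (TCAACCGGCA) matches the top strand at positions 5–14 (3' end points downstream).
Primer 2 (CAAGCGCAG) also matches the top strand directly, at positions 21–29 — its reverse complement CTGCGCTTG is not present.
Both primers anneal to the bottom strand with 3' ends pointing the same way, so neither can prime synthesis back toward the other.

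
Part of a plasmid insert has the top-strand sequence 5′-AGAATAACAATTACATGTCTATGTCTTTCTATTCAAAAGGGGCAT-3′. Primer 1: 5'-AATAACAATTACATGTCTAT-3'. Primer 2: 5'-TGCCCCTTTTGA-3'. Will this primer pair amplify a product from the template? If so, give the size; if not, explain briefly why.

Yes — a 42 bp product.

Primer 1 (AATAACAATTACATGTCTAT) matches the top strand at positions 3–22; it acts as a forward primer.
Primer 2's reverse complement is TCAAAAGGGGCA, matching the top strand at positions 33–44; it acts as a reverse primer.
The 3' ends face each other across positions 3–44, giving a 42 bp product.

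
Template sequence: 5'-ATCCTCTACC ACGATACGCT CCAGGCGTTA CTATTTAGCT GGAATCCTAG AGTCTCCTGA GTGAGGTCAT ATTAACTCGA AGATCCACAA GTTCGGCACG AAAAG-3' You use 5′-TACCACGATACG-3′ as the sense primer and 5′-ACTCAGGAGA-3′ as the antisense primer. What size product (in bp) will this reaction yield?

56 bp

Scanning the template, TACCACGATACG occurs at positions 7–18; this primer anneals to the bottom strand there with its 3' end pointing downstream.
The reverse primer's reverse complement is TCTCCTGAGT, which matches the template at positions 53–62.
The product runs from position 7 to position 62, so its length is 62 − 7 + 1 = 56 bp.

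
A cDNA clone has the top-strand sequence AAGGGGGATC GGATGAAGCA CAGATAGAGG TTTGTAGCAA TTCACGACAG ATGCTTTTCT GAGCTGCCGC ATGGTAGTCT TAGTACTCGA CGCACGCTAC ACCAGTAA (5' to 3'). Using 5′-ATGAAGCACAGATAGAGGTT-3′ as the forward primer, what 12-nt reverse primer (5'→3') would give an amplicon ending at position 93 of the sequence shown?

The forward primer binds at positions 13–32; the product's 3' end on the top strand is position 93.
The reverse primer anneals to the top strand over positions 82–93, i.e. to AGTACTCGACGC.
Its sequence written 5'→3' is the reverse complement: GCGTCGAGTACT.

5'-GCGTCGAGTACT-3'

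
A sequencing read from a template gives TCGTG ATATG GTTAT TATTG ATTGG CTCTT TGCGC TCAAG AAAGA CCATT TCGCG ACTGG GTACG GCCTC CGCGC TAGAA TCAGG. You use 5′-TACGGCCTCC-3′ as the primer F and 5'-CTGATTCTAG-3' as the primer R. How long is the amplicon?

Scanning the template, TACGGCCTCC occurs at positions 62–71; this primer anneals to the bottom strand there with its 3' end pointing downstream.
Taking the reverse complement of CTGATTCTAG gives CTAGAATCAG, found at positions 75–84 on the template; the primer anneals here to the top strand with its 3' end pointing upstream.
Product length = (reverse-primer end) − (forward-primer start) + 1 = 84 − 62 + 1 = 23 bp.

23 bp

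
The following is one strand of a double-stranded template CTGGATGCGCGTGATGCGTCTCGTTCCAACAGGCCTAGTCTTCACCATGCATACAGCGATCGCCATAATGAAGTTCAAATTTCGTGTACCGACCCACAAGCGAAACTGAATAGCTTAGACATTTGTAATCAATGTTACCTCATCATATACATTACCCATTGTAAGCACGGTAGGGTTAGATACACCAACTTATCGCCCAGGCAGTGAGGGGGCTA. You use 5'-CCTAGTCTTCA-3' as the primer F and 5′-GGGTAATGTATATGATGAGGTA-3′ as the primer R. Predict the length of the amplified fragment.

Scanning the template, CCTAGTCTTCA occurs at positions 34–44; this primer anneals to the bottom strand there with its 3' end pointing downstream.
The reverse primer's reverse complement is TACCTCATCATATACATTACCC, which matches the template at positions 136–157.
Amplicon spans positions 34–157: 124 bp.

124 bp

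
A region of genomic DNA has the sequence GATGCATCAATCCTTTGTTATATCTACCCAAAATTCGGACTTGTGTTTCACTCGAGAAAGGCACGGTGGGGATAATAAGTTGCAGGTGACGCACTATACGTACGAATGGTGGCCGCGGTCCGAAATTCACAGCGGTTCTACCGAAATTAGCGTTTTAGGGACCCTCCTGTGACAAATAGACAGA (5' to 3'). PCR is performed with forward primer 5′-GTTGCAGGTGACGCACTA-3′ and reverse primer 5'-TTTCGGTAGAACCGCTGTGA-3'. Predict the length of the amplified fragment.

The forward primer matches the template at positions 79–96.
Taking the reverse complement of TTTCGGTAGAACCGCTGTGA gives TCACAGCGGTTCTACCGAAA, found at positions 127–146 on the template; the primer anneals here to the top strand with its 3' end pointing upstream.
Product length = (reverse-primer end) − (forward-primer start) + 1 = 146 − 79 + 1 = 68 bp.

68 bp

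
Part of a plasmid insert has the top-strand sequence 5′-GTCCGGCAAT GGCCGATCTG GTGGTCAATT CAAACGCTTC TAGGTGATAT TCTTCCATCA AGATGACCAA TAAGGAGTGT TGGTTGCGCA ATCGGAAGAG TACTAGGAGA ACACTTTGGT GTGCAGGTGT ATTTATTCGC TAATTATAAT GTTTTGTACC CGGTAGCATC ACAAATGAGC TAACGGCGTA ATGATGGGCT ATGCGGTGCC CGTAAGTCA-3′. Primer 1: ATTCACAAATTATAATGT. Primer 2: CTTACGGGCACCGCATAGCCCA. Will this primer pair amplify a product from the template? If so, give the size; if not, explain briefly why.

Primer 1 (ATTCACAAATTATAATGT) does not match the top strand, and its reverse complement ACATTATAATTTGTGAAT does not match either.
With no annealing site for primer 1, no amplification occurs.

No product — primer 1 has no binding site in the template.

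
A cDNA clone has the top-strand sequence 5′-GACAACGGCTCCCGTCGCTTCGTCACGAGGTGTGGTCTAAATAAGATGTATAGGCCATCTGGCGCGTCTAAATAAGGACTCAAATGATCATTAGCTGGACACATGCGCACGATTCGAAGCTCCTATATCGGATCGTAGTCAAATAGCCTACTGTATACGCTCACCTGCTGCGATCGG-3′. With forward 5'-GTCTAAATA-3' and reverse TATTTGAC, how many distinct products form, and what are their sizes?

Two products: 111 bp, 80 bp

The forward primer GTCTAAATA matches the top strand at positions 35–43, 66–74.
The reverse primer's reverse complement is GTCAAATA, matching at positions 138–145.
Each forward site pairs with the reverse site to give a product ending at position 145: sizes 111, 80 bp.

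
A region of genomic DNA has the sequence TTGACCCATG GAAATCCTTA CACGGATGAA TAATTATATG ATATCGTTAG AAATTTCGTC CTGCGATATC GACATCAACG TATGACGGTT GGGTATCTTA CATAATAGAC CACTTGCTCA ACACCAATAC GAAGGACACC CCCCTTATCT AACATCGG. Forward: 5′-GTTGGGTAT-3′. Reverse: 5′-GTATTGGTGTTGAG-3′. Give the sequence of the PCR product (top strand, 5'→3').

The forward primer matches the template at positions 88–96.
The reverse primer's reverse complement is CTCAACACCAATAC, which matches the template at positions 117–130.
The product is the template from position 88 through 130 (43 bp).

5'-GTTGGGTATCTTACATAATAGACCACTTGCTCAACACCAATAC-3'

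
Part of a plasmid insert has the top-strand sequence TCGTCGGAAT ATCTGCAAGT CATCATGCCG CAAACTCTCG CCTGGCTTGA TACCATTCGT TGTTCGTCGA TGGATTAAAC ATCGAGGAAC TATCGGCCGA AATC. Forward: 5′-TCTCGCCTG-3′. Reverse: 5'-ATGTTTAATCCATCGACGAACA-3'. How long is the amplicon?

The forward primer matches the template at positions 36–44.
The reverse primer's reverse complement is TGTTCGTCGATGGATTAAACAT, which matches the template at positions 61–82.
Amplicon spans positions 36–82: 47 bp.

47 bp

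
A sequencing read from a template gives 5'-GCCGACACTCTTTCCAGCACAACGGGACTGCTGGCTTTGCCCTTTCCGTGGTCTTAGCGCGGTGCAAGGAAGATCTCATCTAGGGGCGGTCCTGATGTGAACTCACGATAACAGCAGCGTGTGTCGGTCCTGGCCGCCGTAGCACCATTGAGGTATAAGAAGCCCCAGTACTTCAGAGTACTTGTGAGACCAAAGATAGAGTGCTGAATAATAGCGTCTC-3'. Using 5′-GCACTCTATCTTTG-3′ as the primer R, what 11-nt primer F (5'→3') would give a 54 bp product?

5'-AGGTATAAGAA-3'

The reverse primer's reverse complement CAAAGATAGAGTGC matches the template at positions 191–204, so the product ends at position 204.
A 54 bp product then starts at position 204 − 54 + 1 = 151.
The forward primer is identical to the top strand there: AGGTATAAGAA.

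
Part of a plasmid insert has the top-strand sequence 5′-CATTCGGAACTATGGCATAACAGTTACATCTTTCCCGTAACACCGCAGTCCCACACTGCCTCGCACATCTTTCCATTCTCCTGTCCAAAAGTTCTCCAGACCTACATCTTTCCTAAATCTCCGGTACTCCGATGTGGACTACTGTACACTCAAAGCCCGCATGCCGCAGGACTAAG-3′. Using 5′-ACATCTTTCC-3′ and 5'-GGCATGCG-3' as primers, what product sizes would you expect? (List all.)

The forward primer ACATCTTTCC matches the top strand at positions 26–35, 65–74, 104–113.
The reverse primer's reverse complement is CGCATGCC, matching at positions 158–165.
Each forward site pairs with the reverse site to give a product ending at position 165: sizes 140, 101, 62 bp.

140 bp, 101 bp, 62 bp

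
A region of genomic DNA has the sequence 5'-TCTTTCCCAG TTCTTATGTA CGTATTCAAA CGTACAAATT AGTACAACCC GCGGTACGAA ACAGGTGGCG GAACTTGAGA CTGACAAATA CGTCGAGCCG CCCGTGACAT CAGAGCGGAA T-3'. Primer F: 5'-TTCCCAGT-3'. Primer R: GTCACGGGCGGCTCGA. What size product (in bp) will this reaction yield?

The forward primer matches the template at positions 4–11.
The reverse primer's reverse complement is TCGAGCCGCCCGTGAC, which matches the template at positions 93–108.
The product runs from position 4 to position 108, so its length is 108 − 4 + 1 = 105 bp.

105 bp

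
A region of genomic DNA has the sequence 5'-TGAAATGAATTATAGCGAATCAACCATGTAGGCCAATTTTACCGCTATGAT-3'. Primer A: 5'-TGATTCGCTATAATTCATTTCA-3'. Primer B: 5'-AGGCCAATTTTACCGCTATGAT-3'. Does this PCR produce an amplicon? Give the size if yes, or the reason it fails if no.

Primer A (TGATTCGCTATAATTCATTTCA) has reverse complement TGAAATGAATTATAGCGAATCA, which matches the top strand at positions 1–22; primer A anneals to the top strand there with its 3' end pointing upstream toward position 1.
Primer B (AGGCCAATTTTACCGCTATGAT) matches the top strand directly at positions 30–51; it anneals to the bottom strand with its 3' end pointing downstream toward position 51.
The 3' ends diverge (primer A extends toward position 1, primer B toward position 51), so the primers never converge on a shared product.

No product — the primers' 3' ends point away from each other.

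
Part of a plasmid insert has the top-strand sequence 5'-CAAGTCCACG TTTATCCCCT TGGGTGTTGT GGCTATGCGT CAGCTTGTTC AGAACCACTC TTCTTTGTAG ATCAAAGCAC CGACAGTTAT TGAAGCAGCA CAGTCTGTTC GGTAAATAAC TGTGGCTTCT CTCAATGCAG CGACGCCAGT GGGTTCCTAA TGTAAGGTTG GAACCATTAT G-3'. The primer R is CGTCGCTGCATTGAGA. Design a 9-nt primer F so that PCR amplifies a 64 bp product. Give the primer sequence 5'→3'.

The reverse primer's reverse complement TCTCAATGCAGCGACG matches the template at positions 130–145, so the product ends at position 145.
A 64 bp product then starts at position 145 − 64 + 1 = 82.
The forward primer is identical to the top strand there: GACAGTTAT.

5'-GACAGTTAT-3'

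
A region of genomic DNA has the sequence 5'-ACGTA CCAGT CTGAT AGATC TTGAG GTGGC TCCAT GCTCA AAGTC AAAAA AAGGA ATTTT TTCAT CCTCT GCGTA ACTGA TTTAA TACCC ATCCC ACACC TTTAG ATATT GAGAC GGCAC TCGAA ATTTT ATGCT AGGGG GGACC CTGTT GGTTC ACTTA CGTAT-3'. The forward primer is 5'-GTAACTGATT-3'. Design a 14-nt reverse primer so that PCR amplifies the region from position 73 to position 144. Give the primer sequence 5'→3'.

The product's 3' end on the top strand is position 144.
The reverse primer anneals to the top strand over positions 131–144, i.e. to ATGCTAGGGGGGAC.
Its sequence written 5'→3' is the reverse complement: GTCCCCCCTAGCAT.

5'-GTCCCCCCTAGCAT-3'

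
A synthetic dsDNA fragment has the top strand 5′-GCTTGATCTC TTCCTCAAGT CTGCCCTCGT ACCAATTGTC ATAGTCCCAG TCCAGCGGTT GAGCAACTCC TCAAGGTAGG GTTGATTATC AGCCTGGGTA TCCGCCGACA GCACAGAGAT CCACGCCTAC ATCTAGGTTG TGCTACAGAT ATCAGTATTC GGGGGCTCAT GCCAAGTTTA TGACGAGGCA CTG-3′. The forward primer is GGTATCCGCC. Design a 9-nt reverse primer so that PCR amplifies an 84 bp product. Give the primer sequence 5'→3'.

The forward primer binds at positions 97–106, so an 84 bp product ends at position 97 + 84 − 1 = 180.
The reverse primer anneals to the top strand over positions 172–180, i.e. to CCAAGTTTA.
Its sequence written 5'→3' is the reverse complement: TAAACTTGG.

5'-TAAACTTGG-3'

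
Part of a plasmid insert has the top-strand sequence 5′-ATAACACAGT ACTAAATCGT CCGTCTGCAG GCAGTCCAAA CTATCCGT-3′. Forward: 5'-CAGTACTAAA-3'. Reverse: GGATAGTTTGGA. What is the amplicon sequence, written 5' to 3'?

5'-CAGTACTAAATCGTCCGTCTGCAGGCAGTCCAAACTATCC-3'

Forward primer CAGTACTAAA is found on the top strand at positions 7–16.
Taking the reverse complement of GGATAGTTTGGA gives TCCAAACTATCC, found at positions 35–46 on the template; the primer anneals here to the top strand with its 3' end pointing upstream.
The product is the template from position 7 through 46 (40 bp).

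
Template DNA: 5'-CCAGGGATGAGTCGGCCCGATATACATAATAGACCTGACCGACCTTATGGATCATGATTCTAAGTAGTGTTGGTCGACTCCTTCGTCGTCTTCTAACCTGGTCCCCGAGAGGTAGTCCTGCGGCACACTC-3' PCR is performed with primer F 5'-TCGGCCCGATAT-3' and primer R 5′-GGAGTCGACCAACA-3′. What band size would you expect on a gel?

70 bp

Forward primer TCGGCCCGATAT is found on the top strand at positions 12–23.
Reverse complement of the reverse primer: TGTTGGTCGACTCC. This occurs on the top strand at positions 68–81.
Amplicon spans positions 12–81: 70 bp.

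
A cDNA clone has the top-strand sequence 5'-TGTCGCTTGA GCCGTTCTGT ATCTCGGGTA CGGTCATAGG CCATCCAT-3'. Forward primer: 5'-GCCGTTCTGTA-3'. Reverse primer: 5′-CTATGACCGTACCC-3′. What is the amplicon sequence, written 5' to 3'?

Scanning the template, GCCGTTCTGTA occurs at positions 11–21; this primer anneals to the bottom strand there with its 3' end pointing downstream.
Taking the reverse complement of CTATGACCGTACCC gives GGGTACGGTCATAG, found at positions 26–39 on the template; the primer anneals here to the top strand with its 3' end pointing upstream.
The product is the template from position 11 through 39 (29 bp).

5'-GCCGTTCTGTATCTCGGGTACGGTCATAG-3'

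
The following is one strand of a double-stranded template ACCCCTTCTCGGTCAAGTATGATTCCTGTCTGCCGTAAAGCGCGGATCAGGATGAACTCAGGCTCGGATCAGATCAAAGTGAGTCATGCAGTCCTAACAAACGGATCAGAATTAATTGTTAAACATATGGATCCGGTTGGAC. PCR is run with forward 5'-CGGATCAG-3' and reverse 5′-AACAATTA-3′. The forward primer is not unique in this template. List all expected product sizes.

78 bp, 56 bp, 19 bp

The forward primer CGGATCAG matches the top strand at positions 43–50, 65–72, 102–109.
The reverse primer's reverse complement is TAATTGTT, matching at positions 113–120.
Each forward site pairs with the reverse site to give a product ending at position 120: sizes 78, 56, 19 bp.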